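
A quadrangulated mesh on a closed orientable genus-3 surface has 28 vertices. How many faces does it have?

χ = 2 − 2·3 = -4, and every face is a square so 4F = 2E.
V − E + F = -4 with E = 4F/2 gives 28 − (4/2 − 1)·F = -4, so F = 32 and E = 64.

32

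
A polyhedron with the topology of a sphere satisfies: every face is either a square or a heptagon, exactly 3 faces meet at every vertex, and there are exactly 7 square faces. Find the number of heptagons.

Let x be the number of heptagons; then F = 7 + x.
Edge–face incidences: 2E = 4·7 + 7·x = 28 + 7x.
Every vertex has degree 3, so 3V = 2E.
Euler: V − E + F = 2 ⇒ (2E)/3 − E + (7 + x) = 2.
Multiply by 6: 2·(2E) − 3·(2E) + 6·(7 + x) = 12, i.e. 42 + 6x − (28 + 7x) = 12.
Collecting terms: −x + 14 = 12, so −x = −2, so x = 2.
Then 2E = 28 + 7·2 = 42, so E = 21, V = 2E/3 = 14, F = 7 + 2 = 9.

2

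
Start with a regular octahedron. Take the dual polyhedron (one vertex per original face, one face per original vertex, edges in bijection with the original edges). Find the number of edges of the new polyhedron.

12

The base solid has V = 6, E = 12, F = 8.
The dual swaps V and F and preserves E: V′ = F = 8, E′ = E = 12, F′ = V = 6.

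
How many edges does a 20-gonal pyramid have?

A pyramid on an n-gon base has one n-gon and n triangles: V = 20 + 1 = 21, E = 2·20 = 40, F = 20 + 1 = 21.
Check: V − E + F = 21 − 40 + 21 = 2.

40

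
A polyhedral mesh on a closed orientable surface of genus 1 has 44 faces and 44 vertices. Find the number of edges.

88

For a closed orientable surface of genus 1, χ = 2 − 2·1 = 0.
E = V + F − (0) = 44 + 44 − (0) = 88.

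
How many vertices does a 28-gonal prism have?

56

A prism on an n-gon has two n-gon bases and n rectangular sides: V = 2·28 = 56, E = 3·28 = 84, F = 28 + 2 = 30.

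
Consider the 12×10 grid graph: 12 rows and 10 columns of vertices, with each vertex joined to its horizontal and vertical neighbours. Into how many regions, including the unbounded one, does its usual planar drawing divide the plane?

100

The grid has V = 12·10 = 120 vertices and E = 12·9 + 10·11 = 218 edges.
F = 2 − V + E = 2 − 120 + 218 = 100.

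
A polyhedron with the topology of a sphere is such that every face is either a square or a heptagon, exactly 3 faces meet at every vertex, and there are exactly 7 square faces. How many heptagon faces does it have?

Let x be the number of heptagons; then F = 7 + x.
Edge–face incidences: 2E = 4·7 + 7·x = 28 + 7x.
Every vertex has degree 3, so 3V = 2E.
Euler: V − E + F = 2 ⇒ (2E)/3 − E + (7 + x) = 2.
Multiply by 6: 2·(2E) − 3·(2E) + 6·(7 + x) = 12, i.e. 42 + 6x − (28 + 7x) = 12.
Collecting terms: −x + 14 = 12, so −x = −2, so x = 2.
Then 2E = 28 + 7·2 = 42, so E = 21, V = 2E/3 = 14, F = 7 + 2 = 9.

2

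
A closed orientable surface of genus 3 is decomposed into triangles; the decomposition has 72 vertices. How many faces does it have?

χ = 2 − 2·3 = -4, and every face is a triangle so 3F = 2E.
V − E + F = -4 with E = 3F/2 gives 72 − (3/2 − 1)·F = -4, so F = 152 and E = 228.

152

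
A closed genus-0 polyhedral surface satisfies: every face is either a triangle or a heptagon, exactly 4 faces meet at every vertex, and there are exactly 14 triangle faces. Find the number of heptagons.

Let x be the number of heptagons; then F = 14 + x.
Edge–face incidences: 2E = 3·14 + 7·x = 42 + 7x.
Every vertex has degree 4, so 4V = 2E.
Euler: V − E + F = 2 ⇒ (2E)/4 − E + (14 + x) = 2.
Multiply by 8: 2·(2E) − 4·(2E) + 8·(14 + x) = 16, i.e. 112 + 8x − 2·(42 + 7x) = 16.
Collecting terms: −6x + 28 = 16, so −6x = −12, so x = 2.
Then 2E = 42 + 7·2 = 56, so E = 28, V = 2E/4 = 14, F = 14 + 2 = 16.

2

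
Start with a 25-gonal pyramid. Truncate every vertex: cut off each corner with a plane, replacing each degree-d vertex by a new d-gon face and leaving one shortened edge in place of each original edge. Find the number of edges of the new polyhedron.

150

The base solid has V = 26, E = 50, F = 26.
Truncation replaces each original edge-end by a new vertex, so V′ = 2E = 100.
Each original edge survives, and each old vertex of degree d contributes d new edges; summing degrees gives Σd = 2E, so E′ = E + 2E = 3E = 150.
Each original face survives and each original vertex becomes one new face: F′ = F + V = 52.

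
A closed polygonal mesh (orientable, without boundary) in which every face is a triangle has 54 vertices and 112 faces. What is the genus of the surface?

2

Every face is a triangle, so 2E = 3·112 = 336, giving E = 168.
χ = V − E + F = 54 − 168 + 112 = -2.
For a closed orientable surface χ = 2 − 2g, so g = (2 − (-2))/2 = 2.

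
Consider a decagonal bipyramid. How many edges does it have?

A bipyramid over an n-gon has 2n triangular faces and n + 2 vertices: V = 10 + 2 = 12, E = 3·10 = 30, F = 2·10 = 20.

30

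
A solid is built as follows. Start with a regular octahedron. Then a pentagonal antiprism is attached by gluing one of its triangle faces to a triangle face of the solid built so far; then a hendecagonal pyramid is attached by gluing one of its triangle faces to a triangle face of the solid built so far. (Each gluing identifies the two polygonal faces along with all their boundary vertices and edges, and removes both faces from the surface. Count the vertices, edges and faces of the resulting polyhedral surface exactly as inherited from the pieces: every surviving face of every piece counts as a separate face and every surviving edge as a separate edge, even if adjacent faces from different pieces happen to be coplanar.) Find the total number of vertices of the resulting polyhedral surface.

22

A regular octahedron: V=6, E=12, F=8.
Attach a pentagonal antiprism (V=10, E=20, F=12) along a 3-gon: merge 3 vertices and 3 edges, delete both glued faces → V=13, E=29, F=18.
Attach a hendecagonal pyramid (V=12, E=22, F=12) along a 3-gon: merge 3 vertices and 3 edges, delete both glued faces → V=22, E=48, F=28.
Check: V − E + F = 22 − 48 + 28 = 2.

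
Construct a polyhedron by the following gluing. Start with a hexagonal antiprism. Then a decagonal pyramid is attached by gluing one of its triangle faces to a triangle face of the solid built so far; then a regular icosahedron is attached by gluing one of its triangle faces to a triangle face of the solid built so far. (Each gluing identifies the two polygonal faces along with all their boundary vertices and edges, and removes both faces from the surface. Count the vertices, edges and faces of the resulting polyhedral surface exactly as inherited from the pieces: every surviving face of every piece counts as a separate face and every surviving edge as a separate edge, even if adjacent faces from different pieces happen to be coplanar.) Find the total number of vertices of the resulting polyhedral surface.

29

A hexagonal antiprism: V=12, E=24, F=14.
Attach a decagonal pyramid (V=11, E=20, F=11) along a 3-gon: merge 3 vertices and 3 edges, delete both glued faces → V=20, E=41, F=23.
Attach a regular icosahedron (V=12, E=30, F=20) along a 3-gon: merge 3 vertices and 3 edges, delete both glued faces → V=29, E=68, F=41.
Check: V − E + F = 29 − 68 + 41 = 2.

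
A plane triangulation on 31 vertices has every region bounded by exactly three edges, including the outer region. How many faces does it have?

In a plane triangulation 3F = 2E and V − E + F = 2, so F = 2V − 4 = 2·31 − 4 = 58.

58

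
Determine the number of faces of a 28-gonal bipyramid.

56

A bipyramid over an n-gon has 2n triangular faces and n + 2 vertices: V = 28 + 2 = 30, E = 3·28 = 84, F = 2·28 = 56.
Check: V − E + F = 30 − 84 + 56 = 2.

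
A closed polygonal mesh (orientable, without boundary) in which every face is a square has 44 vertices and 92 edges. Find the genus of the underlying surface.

Every face is a square and each edge borders two faces, so 4F = 2·92, giving F = 46.
χ = V − E + F = 44 − 92 + 46 = -2.
For a closed orientable surface χ = 2 − 2g, so g = (2 − (-2))/2 = 2.

2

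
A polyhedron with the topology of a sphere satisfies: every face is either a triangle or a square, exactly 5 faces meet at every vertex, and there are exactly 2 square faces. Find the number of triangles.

Let x be the number of triangles; then F = 2 + x.
Edge–face incidences: 2E = 4·2 + 3·x = 8 + 3x.
Every vertex has degree 5, so 5V = 2E.
Euler: V − E + F = 2 ⇒ (2E)/5 − E + (2 + x) = 2.
Multiply by 10: 2·(2E) − 5·(2E) + 10·(2 + x) = 20, i.e. 20 + 10x − 3·(8 + 3x) = 20.
Collecting terms: x − 4 = 20, so x = 24.
Then 2E = 8 + 3·24 = 80, so E = 40, V = 2E/5 = 16, F = 2 + 24 = 26.

24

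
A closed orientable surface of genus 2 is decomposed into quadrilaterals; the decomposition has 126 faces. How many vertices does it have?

124

χ = 2 − 2·2 = -2, and every face is a square so 4F = 2E.
E = 4·126/2 = 252. Then V = -2 + E − F = -2 + 252 − 126 = 124.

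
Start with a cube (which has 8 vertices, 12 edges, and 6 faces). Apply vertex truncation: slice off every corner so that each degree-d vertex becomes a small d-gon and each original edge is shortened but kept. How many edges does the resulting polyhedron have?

36

Truncation replaces each original edge-end by a new vertex, so V′ = 2E = 24.
Each original edge survives, and each old vertex of degree d contributes d new edges; summing degrees gives Σd = 2E, so E′ = E + 2E = 3E = 36.
Each original face survives and each original vertex becomes one new face: F′ = F + V = 14.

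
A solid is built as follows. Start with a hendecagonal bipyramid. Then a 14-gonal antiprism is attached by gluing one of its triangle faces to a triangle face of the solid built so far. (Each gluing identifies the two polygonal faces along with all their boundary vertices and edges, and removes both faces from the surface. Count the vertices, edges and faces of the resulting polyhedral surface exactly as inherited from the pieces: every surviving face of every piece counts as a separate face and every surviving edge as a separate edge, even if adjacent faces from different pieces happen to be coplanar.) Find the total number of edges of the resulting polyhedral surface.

A hendecagonal bipyramid: V=13, E=33, F=22.
Attach a 14-gonal antiprism (V=28, E=56, F=30) along a 3-gon: merge 3 vertices and 3 edges, delete both glued faces → V=38, E=86, F=50.
Check: V − E + F = 38 − 86 + 50 = 2.

86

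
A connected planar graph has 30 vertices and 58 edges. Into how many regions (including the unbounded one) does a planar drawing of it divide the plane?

30

Euler's formula for a connected plane graph: V − E + F = 2, so F = 2 − 30 + 58 = 30.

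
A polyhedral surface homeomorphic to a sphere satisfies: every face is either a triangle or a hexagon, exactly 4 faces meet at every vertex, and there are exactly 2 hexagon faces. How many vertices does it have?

Let x be the number of triangles; then F = 2 + x.
Edge–face incidences: 2E = 6·2 + 3·x = 12 + 3x.
Every vertex has degree 4, so 4V = 2E.
Euler: V − E + F = 2 ⇒ (2E)/4 − E + (2 + x) = 2.
Multiply by 8: 2·(2E) − 4·(2E) + 8·(2 + x) = 16, i.e. 16 + 8x − 2·(12 + 3x) = 16.
Collecting terms: 2x − 8 = 16, so 2x = 24, so x = 12.
Then 2E = 12 + 3·12 = 48, so E = 24, V = 2E/4 = 12, F = 2 + 12 = 14.

12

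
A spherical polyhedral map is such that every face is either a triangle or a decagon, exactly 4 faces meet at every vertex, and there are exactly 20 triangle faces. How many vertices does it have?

Let x be the number of decagons; then F = 20 + x.
Edge–face incidences: 2E = 3·20 + 10·x = 60 + 10x.
Every vertex has degree 4, so 4V = 2E.
Euler: V − E + F = 2 ⇒ (2E)/4 − E + (20 + x) = 2.
Multiply by 8: 2·(2E) − 4·(2E) + 8·(20 + x) = 16, i.e. 160 + 8x − 2·(60 + 10x) = 16.
Collecting terms: −12x + 40 = 16, so −12x = −24, so x = 2.
Then 2E = 60 + 10·2 = 80, so E = 40, V = 2E/4 = 20, F = 20 + 2 = 22.

20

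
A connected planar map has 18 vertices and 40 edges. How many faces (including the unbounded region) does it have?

24

Euler's formula for a connected plane graph: V − E + F = 2, so F = 2 − 18 + 40 = 24.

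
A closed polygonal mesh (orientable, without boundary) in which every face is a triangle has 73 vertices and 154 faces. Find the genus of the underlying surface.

3

Every face is a triangle, so 2E = 3·154 = 462, giving E = 231.
χ = V − E + F = 73 − 231 + 154 = -4.
For a closed orientable surface χ = 2 − 2g, so g = (2 − (-4))/2 = 3.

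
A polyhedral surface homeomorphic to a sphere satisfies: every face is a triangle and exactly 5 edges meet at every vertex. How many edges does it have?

30

Each face has 3 edges and each edge borders two faces, so 2E = 3F.
Each vertex has degree 5, so 5V = 2E and hence V = 3F/5.
Euler: V − E + F = 2 ⇒ (3F/5) − (3F/2) + F = 2.
Multiply by 10: (6 − 15 + 10)F = 20, i.e. 1F = 20.
So F = 20, E = 3·20/2 = 30, V = 3·20/5 = 12.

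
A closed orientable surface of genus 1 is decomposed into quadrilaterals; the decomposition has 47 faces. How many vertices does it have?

χ = 2 − 2·1 = 0, and every face is a square so 4F = 2E.
E = 4·47/2 = 94. Then V = 0 + E − F = 0 + 94 − 47 = 47.

47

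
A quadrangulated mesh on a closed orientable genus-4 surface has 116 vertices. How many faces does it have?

122

χ = 2 − 2·4 = -6, and every face is a square so 4F = 2E.
V − E + F = -6 with E = 4F/2 gives 116 − (4/2 − 1)·F = -6, so F = 122 and E = 244.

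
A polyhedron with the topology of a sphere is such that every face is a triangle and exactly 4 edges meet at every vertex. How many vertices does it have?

6

Each face has 3 edges and each edge borders two faces, so 2E = 3F.
Each vertex has degree 4, so 4V = 2E and hence V = 3F/4.
Euler: V − E + F = 2 ⇒ (3F/4) − (3F/2) + F = 2.
Multiply by 8: (6 − 12 + 8)F = 16, i.e. 2F = 16.
So F = 8, E = 3·8/2 = 12, V = 3·8/4 = 6.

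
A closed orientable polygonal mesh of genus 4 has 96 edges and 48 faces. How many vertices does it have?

42

For a closed orientable surface of genus 4, χ = 2 − 2·4 = -6.
V = -6 + E − F = -6 + 96 − 48 = 42.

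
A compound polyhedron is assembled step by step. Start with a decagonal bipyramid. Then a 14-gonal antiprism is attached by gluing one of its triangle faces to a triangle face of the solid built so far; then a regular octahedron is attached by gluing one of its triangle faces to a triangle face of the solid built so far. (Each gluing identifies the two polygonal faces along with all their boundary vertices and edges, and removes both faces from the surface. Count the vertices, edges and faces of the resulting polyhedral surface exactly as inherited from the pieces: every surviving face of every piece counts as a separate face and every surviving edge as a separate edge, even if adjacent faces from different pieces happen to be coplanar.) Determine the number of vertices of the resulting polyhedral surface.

40

A decagonal bipyramid: V=12, E=30, F=20.
Attach a 14-gonal antiprism (V=28, E=56, F=30) along a 3-gon: merge 3 vertices and 3 edges, delete both glued faces → V=37, E=83, F=48.
Attach a regular octahedron (V=6, E=12, F=8) along a 3-gon: merge 3 vertices and 3 edges, delete both glued faces → V=40, E=92, F=54.
Check: V − E + F = 40 − 92 + 54 = 2.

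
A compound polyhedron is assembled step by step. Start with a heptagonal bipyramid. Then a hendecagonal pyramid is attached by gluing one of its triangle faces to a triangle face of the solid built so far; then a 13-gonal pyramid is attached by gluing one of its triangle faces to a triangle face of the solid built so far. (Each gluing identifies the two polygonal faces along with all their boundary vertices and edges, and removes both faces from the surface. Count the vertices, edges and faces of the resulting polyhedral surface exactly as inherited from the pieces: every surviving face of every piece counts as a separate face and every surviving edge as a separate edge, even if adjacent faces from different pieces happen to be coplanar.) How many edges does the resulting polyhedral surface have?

A heptagonal bipyramid: V=9, E=21, F=14.
Attach a hendecagonal pyramid (V=12, E=22, F=12) along a 3-gon: merge 3 vertices and 3 edges, delete both glued faces → V=18, E=40, F=24.
Attach a 13-gonal pyramid (V=14, E=26, F=14) along a 3-gon: merge 3 vertices and 3 edges, delete both glued faces → V=29, E=63, F=36.
Check: V − E + F = 29 − 63 + 36 = 2.

63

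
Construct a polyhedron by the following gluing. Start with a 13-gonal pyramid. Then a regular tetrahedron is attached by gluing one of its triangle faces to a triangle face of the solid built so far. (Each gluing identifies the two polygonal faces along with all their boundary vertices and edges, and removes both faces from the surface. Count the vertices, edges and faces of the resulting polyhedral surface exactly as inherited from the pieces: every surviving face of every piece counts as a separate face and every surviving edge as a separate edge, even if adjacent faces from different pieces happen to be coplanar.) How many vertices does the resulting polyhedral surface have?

A 13-gonal pyramid: V=14, E=26, F=14.
Attach a regular tetrahedron (V=4, E=6, F=4) along a 3-gon: merge 3 vertices and 3 edges, delete both glued faces → V=15, E=29, F=16.
Check: V − E + F = 15 − 29 + 16 = 2.

15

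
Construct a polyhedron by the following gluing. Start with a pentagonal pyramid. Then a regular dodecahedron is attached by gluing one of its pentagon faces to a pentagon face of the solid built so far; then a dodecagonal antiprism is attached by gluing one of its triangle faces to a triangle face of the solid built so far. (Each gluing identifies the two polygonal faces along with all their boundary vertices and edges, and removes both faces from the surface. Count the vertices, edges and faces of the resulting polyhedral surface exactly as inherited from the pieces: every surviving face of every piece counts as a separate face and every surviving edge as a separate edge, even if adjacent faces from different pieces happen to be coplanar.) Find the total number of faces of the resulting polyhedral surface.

40

A pentagonal pyramid: V=6, E=10, F=6.
Attach a regular dodecahedron (V=20, E=30, F=12) along a 5-gon: merge 5 vertices and 5 edges, delete both glued faces → V=21, E=35, F=16.
Attach a dodecagonal antiprism (V=24, E=48, F=26) along a 3-gon: merge 3 vertices and 3 edges, delete both glued faces → V=42, E=80, F=40.
Check: V − E + F = 42 − 80 + 40 = 2.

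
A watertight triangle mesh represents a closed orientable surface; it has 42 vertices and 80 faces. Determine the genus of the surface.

Every face is a triangle, so 2E = 3·80 = 240, giving E = 120.
χ = V − E + F = 42 − 120 + 80 = 2.
For a closed orientable surface χ = 2 − 2g, so g = (2 − (2))/2 = 0.

0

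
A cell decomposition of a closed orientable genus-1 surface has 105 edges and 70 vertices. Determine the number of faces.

For a closed orientable surface of genus 1, χ = 2 − 2·1 = 0.
F = 0 − V + E = 0 − 70 + 105 = 35.

35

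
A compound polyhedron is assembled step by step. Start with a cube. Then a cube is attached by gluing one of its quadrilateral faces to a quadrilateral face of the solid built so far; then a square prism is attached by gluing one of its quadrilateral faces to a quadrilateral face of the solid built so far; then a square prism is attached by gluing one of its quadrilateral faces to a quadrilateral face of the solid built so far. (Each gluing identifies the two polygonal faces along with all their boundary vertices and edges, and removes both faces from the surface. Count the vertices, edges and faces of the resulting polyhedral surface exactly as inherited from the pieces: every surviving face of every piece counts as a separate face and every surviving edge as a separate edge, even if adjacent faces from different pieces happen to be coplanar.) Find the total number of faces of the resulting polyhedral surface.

18

A cube: V=8, E=12, F=6.
Attach a cube (V=8, E=12, F=6) along a 4-gon: merge 4 vertices and 4 edges, delete both glued faces → V=12, E=20, F=10.
Attach a square prism (V=8, E=12, F=6) along a 4-gon: merge 4 vertices and 4 edges, delete both glued faces → V=16, E=28, F=14.
Attach a square prism (V=8, E=12, F=6) along a 4-gon: merge 4 vertices and 4 edges, delete both glued faces → V=20, E=36, F=18.
Check: V − E + F = 20 − 36 + 18 = 2.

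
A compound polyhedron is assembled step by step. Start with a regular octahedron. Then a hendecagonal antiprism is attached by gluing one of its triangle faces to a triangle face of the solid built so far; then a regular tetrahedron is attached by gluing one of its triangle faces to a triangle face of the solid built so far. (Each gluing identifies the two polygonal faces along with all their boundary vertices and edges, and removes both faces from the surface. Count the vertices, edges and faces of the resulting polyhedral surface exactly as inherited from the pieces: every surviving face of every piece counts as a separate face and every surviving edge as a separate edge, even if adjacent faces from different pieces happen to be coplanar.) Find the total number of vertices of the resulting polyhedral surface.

26

A regular octahedron: V=6, E=12, F=8.
Attach a hendecagonal antiprism (V=22, E=44, F=24) along a 3-gon: merge 3 vertices and 3 edges, delete both glued faces → V=25, E=53, F=30.
Attach a regular tetrahedron (V=4, E=6, F=4) along a 3-gon: merge 3 vertices and 3 edges, delete both glued faces → V=26, E=56, F=32.
Check: V − E + F = 26 − 56 + 32 = 2.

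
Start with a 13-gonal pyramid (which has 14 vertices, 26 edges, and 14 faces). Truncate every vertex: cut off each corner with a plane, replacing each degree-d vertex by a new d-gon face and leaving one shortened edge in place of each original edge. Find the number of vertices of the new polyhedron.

52

Truncation replaces each original edge-end by a new vertex, so V′ = 2E = 52.
Each original edge survives, and each old vertex of degree d contributes d new edges; summing degrees gives Σd = 2E, so E′ = E + 2E = 3E = 78.
Each original face survives and each original vertex becomes one new face: F′ = F + V = 28.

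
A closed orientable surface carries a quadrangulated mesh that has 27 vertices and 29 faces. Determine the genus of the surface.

2

Every face is a square, so 2E = 4·29 = 116, giving E = 58.
χ = V − E + F = 27 − 58 + 29 = -2.
For a closed orientable surface χ = 2 − 2g, so g = (2 − (-2))/2 = 2.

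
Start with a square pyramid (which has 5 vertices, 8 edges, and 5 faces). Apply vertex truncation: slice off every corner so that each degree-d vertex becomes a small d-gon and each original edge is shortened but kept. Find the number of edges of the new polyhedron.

24

Truncation replaces each original edge-end by a new vertex, so V′ = 2E = 16.
Each original edge survives, and each old vertex of degree d contributes d new edges; summing degrees gives Σd = 2E, so E′ = E + 2E = 3E = 24.
Each original face survives and each original vertex becomes one new face: F′ = F + V = 10.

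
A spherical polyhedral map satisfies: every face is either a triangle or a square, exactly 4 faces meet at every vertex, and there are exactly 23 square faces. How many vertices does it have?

29

Let x be the number of triangles; then F = 23 + x.
Edge–face incidences: 2E = 4·23 + 3·x = 92 + 3x.
Every vertex has degree 4, so 4V = 2E.
Euler: V − E + F = 2 ⇒ (2E)/4 − E + (23 + x) = 2.
Multiply by 8: 2·(2E) − 4·(2E) + 8·(23 + x) = 16, i.e. 184 + 8x − 2·(92 + 3x) = 16.
Collecting terms: 2x = 16, so x = 8.
Then 2E = 92 + 3·8 = 116, so E = 58, V = 2E/4 = 29, F = 23 + 8 = 31.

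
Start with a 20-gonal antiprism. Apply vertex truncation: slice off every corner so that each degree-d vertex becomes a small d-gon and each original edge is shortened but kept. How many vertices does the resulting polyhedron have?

160

The base solid has V = 40, E = 80, F = 42.
Truncation replaces each original edge-end by a new vertex, so V′ = 2E = 160.
Each original edge survives, and each old vertex of degree d contributes d new edges; summing degrees gives Σd = 2E, so E′ = E + 2E = 3E = 240.
Each original face survives and each original vertex becomes one new face: F′ = F + V = 82.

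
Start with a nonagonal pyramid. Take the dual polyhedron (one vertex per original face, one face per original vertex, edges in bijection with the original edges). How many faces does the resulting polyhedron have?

10

The base solid has V = 10, E = 18, F = 10.
The dual swaps V and F and preserves E: V′ = F = 10, E′ = E = 18, F′ = V = 10.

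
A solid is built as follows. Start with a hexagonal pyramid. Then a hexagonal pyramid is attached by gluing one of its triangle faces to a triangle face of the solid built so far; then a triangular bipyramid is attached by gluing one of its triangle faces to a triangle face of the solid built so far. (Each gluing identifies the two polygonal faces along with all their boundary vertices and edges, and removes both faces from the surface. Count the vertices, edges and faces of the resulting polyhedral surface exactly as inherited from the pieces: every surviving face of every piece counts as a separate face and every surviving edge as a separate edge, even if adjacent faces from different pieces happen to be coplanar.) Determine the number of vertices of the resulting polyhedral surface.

13

A hexagonal pyramid: V=7, E=12, F=7.
Attach a hexagonal pyramid (V=7, E=12, F=7) along a 3-gon: merge 3 vertices and 3 edges, delete both glued faces → V=11, E=21, F=12.
Attach a triangular bipyramid (V=5, E=9, F=6) along a 3-gon: merge 3 vertices and 3 edges, delete both glued faces → V=13, E=27, F=16.
Check: V − E + F = 13 − 27 + 16 = 2.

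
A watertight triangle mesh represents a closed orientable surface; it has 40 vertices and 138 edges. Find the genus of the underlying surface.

4

Every face is a triangle and each edge borders two faces, so 3F = 2·138, giving F = 92.
χ = V − E + F = 40 − 138 + 92 = -6.
For a closed orientable surface χ = 2 − 2g, so g = (2 − (-6))/2 = 4.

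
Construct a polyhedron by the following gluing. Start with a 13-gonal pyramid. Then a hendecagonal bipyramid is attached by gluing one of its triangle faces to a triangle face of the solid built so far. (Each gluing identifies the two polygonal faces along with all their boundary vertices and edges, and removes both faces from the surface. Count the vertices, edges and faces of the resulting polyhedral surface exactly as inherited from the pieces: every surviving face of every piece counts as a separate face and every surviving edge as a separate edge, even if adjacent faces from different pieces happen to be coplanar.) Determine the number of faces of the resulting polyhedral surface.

34

A 13-gonal pyramid: V=14, E=26, F=14.
Attach a hendecagonal bipyramid (V=13, E=33, F=22) along a 3-gon: merge 3 vertices and 3 edges, delete both glued faces → V=24, E=56, F=34.
Check: V − E + F = 24 − 56 + 34 = 2.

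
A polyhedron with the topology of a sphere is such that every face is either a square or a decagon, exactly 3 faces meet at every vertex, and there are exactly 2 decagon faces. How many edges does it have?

30

Let x be the number of squares; then F = 2 + x.
Edge–face incidences: 2E = 10·2 + 4·x = 20 + 4x.
Every vertex has degree 3, so 3V = 2E.
Euler: V − E + F = 2 ⇒ (2E)/3 − E + (2 + x) = 2.
Multiply by 6: 2·(2E) − 3·(2E) + 6·(2 + x) = 12, i.e. 12 + 6x − (20 + 4x) = 12.
Collecting terms: 2x − 8 = 12, so 2x = 20, so x = 10.
Then 2E = 20 + 4·10 = 60, so E = 30, V = 2E/3 = 20, F = 2 + 10 = 12.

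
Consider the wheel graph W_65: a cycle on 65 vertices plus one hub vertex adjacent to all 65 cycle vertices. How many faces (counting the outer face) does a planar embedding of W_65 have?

W_65 has V = 65 + 1 = 66 vertices and E = 2·65 = 130 edges.
By Euler's formula F = 2 − V + E = 2 − 66 + 130 = 66.

66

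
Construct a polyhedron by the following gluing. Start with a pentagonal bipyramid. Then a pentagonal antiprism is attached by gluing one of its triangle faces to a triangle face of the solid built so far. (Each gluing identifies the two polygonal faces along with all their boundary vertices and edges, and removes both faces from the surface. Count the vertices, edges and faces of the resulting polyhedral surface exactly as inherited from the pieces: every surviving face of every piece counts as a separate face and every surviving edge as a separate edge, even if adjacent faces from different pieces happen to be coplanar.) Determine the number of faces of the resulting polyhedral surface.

20

A pentagonal bipyramid: V=7, E=15, F=10.
Attach a pentagonal antiprism (V=10, E=20, F=12) along a 3-gon: merge 3 vertices and 3 edges, delete both glued faces → V=14, E=32, F=20.
Check: V − E + F = 14 − 32 + 20 = 2.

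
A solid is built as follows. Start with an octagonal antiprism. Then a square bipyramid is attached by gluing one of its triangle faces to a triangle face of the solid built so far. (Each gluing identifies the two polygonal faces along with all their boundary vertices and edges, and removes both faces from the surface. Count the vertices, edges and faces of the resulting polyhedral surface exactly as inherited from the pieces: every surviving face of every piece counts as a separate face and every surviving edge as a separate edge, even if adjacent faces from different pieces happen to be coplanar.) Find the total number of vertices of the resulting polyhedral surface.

19

An octagonal antiprism: V=16, E=32, F=18.
Attach a square bipyramid (V=6, E=12, F=8) along a 3-gon: merge 3 vertices and 3 edges, delete both glued faces → V=19, E=41, F=24.
Check: V − E + F = 19 − 41 + 24 = 2.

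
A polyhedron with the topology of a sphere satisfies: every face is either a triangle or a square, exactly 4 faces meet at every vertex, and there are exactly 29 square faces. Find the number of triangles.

Let x be the number of triangles; then F = 29 + x.
Edge–face incidences: 2E = 4·29 + 3·x = 116 + 3x.
Every vertex has degree 4, so 4V = 2E.
Euler: V − E + F = 2 ⇒ (2E)/4 − E + (29 + x) = 2.
Multiply by 8: 2·(2E) − 4·(2E) + 8·(29 + x) = 16, i.e. 232 + 8x − 2·(116 + 3x) = 16.
Collecting terms: 2x = 16, so x = 8.
Then 2E = 116 + 3·8 = 140, so E = 70, V = 2E/4 = 35, F = 29 + 8 = 37.

8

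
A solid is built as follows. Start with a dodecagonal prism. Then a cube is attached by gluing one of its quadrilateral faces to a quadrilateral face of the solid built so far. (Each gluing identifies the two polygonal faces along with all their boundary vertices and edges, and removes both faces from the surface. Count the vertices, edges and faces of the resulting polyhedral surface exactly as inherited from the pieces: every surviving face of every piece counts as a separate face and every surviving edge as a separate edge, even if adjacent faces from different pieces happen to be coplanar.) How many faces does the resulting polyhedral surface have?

18

A dodecagonal prism: V=24, E=36, F=14.
Attach a cube (V=8, E=12, F=6) along a 4-gon: merge 4 vertices and 4 edges, delete both glued faces → V=28, E=44, F=18.
Check: V − E + F = 28 − 44 + 18 = 2.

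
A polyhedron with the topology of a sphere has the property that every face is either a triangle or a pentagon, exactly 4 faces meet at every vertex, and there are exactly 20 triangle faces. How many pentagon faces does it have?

12

Let x be the number of pentagons; then F = 20 + x.
Edge–face incidences: 2E = 3·20 + 5·x = 60 + 5x.
Every vertex has degree 4, so 4V = 2E.
Euler: V − E + F = 2 ⇒ (2E)/4 − E + (20 + x) = 2.
Multiply by 8: 2·(2E) − 4·(2E) + 8·(20 + x) = 16, i.e. 160 + 8x − 2·(60 + 5x) = 16.
Collecting terms: −2x + 40 = 16, so −2x = −24, so x = 12.
Then 2E = 60 + 5·12 = 120, so E = 60, V = 2E/4 = 30, F = 20 + 12 = 32.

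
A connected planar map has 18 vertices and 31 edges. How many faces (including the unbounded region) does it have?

15

Euler's formula for a connected plane graph: V − E + F = 2, so F = 2 − 18 + 31 = 15.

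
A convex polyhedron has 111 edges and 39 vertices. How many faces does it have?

74

Here V − E + F = 2.
F = 2 − V + E = 2 − 39 + 111 = 74.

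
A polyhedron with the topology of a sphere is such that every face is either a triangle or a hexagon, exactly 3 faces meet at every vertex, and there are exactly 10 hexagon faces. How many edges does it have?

Let x be the number of triangles; then F = 10 + x.
Edge–face incidences: 2E = 6·10 + 3·x = 60 + 3x.
Every vertex has degree 3, so 3V = 2E.
Euler: V − E + F = 2 ⇒ (2E)/3 − E + (10 + x) = 2.
Multiply by 6: 2·(2E) − 3·(2E) + 6·(10 + x) = 12, i.e. 60 + 6x − (60 + 3x) = 12.
Collecting terms: 3x = 12, so x = 4.
Then 2E = 60 + 3·4 = 72, so E = 36, V = 2E/3 = 24, F = 10 + 4 = 14.

36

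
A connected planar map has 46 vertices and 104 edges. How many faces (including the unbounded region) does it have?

60

Euler's formula for a connected plane graph: V − E + F = 2, so F = 2 − 46 + 104 = 60.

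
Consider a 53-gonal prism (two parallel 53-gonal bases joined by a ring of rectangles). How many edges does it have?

159

A prism on an n-gon has two n-gon bases and n rectangular sides: V = 2·53 = 106, E = 3·53 = 159, F = 53 + 2 = 55.
Check: V − E + F = 106 − 159 + 55 = 2.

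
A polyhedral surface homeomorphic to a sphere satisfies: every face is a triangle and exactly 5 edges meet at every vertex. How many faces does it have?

Each face has 3 edges and each edge borders two faces, so 2E = 3F.
Each vertex has degree 5, so 5V = 2E and hence V = 3F/5.
Euler: V − E + F = 2 ⇒ (3F/5) − (3F/2) + F = 2.
Multiply by 10: (6 − 15 + 10)F = 20, i.e. 1F = 20.
So F = 20, E = 3·20/2 = 30, V = 3·20/5 = 12.

20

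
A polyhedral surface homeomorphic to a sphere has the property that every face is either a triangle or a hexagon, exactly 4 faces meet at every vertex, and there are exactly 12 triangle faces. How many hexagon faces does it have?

Let x be the number of hexagons; then F = 12 + x.
Edge–face incidences: 2E = 3·12 + 6·x = 36 + 6x.
Every vertex has degree 4, so 4V = 2E.
Euler: V − E + F = 2 ⇒ (2E)/4 − E + (12 + x) = 2.
Multiply by 8: 2·(2E) − 4·(2E) + 8·(12 + x) = 16, i.e. 96 + 8x − 2·(36 + 6x) = 16.
Collecting terms: −4x + 24 = 16, so −4x = −8, so x = 2.
Then 2E = 36 + 6·2 = 48, so E = 24, V = 2E/4 = 12, F = 12 + 2 = 14.

2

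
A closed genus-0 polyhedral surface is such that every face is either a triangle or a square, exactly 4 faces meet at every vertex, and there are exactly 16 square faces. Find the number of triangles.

8

Let x be the number of triangles; then F = 16 + x.
Edge–face incidences: 2E = 4·16 + 3·x = 64 + 3x.
Every vertex has degree 4, so 4V = 2E.
Euler: V − E + F = 2 ⇒ (2E)/4 − E + (16 + x) = 2.
Multiply by 8: 2·(2E) − 4·(2E) + 8·(16 + x) = 16, i.e. 128 + 8x − 2·(64 + 3x) = 16.
Collecting terms: 2x = 16, so x = 8.
Then 2E = 64 + 3·8 = 88, so E = 44, V = 2E/4 = 22, F = 16 + 8 = 24.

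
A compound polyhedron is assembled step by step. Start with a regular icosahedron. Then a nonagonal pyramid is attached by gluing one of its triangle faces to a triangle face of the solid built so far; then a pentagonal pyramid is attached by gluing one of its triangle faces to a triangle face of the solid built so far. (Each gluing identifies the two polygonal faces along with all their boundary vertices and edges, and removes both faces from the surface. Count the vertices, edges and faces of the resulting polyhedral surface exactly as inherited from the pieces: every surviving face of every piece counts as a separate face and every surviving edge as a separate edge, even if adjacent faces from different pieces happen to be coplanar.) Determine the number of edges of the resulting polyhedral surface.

52

A regular icosahedron: V=12, E=30, F=20.
Attach a nonagonal pyramid (V=10, E=18, F=10) along a 3-gon: merge 3 vertices and 3 edges, delete both glued faces → V=19, E=45, F=28.
Attach a pentagonal pyramid (V=6, E=10, F=6) along a 3-gon: merge 3 vertices and 3 edges, delete both glued faces → V=22, E=52, F=32.
Check: V − E + F = 22 − 52 + 32 = 2.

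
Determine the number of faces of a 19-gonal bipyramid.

A bipyramid over an n-gon has 2n triangular faces and n + 2 vertices: V = 19 + 2 = 21, E = 3·19 = 57, F = 2·19 = 38.

38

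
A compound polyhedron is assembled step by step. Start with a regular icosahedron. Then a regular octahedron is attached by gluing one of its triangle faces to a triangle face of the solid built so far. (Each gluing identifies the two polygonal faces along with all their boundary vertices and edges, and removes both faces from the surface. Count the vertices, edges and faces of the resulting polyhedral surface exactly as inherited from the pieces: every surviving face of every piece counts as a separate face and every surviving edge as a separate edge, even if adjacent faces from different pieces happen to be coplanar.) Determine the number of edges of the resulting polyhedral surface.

39

A regular icosahedron: V=12, E=30, F=20.
Attach a regular octahedron (V=6, E=12, F=8) along a 3-gon: merge 3 vertices and 3 edges, delete both glued faces → V=15, E=39, F=26.
Check: V − E + F = 15 − 39 + 26 = 2.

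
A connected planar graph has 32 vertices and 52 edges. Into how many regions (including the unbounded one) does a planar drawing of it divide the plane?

22

Euler's formula for a connected plane graph: V − E + F = 2, so F = 2 − 32 + 52 = 22.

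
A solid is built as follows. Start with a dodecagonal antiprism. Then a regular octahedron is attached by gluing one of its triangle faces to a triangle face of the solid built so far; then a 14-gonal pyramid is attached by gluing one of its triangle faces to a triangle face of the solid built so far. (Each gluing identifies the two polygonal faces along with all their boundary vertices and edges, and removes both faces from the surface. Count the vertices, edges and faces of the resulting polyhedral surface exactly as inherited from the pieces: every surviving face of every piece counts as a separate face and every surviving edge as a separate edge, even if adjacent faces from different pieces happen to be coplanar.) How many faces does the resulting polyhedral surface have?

45

A dodecagonal antiprism: V=24, E=48, F=26.
Attach a regular octahedron (V=6, E=12, F=8) along a 3-gon: merge 3 vertices and 3 edges, delete both glued faces → V=27, E=57, F=32.
Attach a 14-gonal pyramid (V=15, E=28, F=15) along a 3-gon: merge 3 vertices and 3 edges, delete both glued faces → V=39, E=82, F=45.
Check: V − E + F = 39 − 82 + 45 = 2.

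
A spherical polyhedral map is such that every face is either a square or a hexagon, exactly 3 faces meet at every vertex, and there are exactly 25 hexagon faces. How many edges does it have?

87

Let x be the number of squares; then F = 25 + x.
Edge–face incidences: 2E = 6·25 + 4·x = 150 + 4x.
Every vertex has degree 3, so 3V = 2E.
Euler: V − E + F = 2 ⇒ (2E)/3 − E + (25 + x) = 2.
Multiply by 6: 2·(2E) − 3·(2E) + 6·(25 + x) = 12, i.e. 150 + 6x − (150 + 4x) = 12.
Collecting terms: 2x = 12, so x = 6.
Then 2E = 150 + 4·6 = 174, so E = 87, V = 2E/3 = 58, F = 25 + 6 = 31.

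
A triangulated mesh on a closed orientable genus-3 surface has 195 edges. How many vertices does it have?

χ = 2 − 2·3 = -4, and every face is a triangle so 3F = 2E.
F = 2E/3 = 130. Then V = -4 + E − F = -4 + 195 − 130 = 61.

61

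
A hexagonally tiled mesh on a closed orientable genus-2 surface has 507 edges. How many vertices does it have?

χ = 2 − 2·2 = -2, and every face is a hexagon so 6F = 2E.
F = 2E/6 = 169. Then V = -2 + E − F = -2 + 507 − 169 = 336.

336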